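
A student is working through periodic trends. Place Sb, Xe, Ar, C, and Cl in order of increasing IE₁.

Across a period the outer electron is held more tightly (higher IE₁); down a group it sits in a higher shell, more shielded, and comes off more easily.
Here both period and group differ, so the two effects have to be weighed against each other.
C > Sb: period and group pull opposite ways; the down-group shift dominates (1086 vs 831 kJ/mol).
Xe > C: period and group pull opposite ways; the across-period shift dominates (1170 vs 1086 kJ/mol).
Cl > Xe: period and group pull opposite ways; the down-group shift dominates (1251 vs 1170 kJ/mol).
Ar > Cl: Ar lies to the right of Cl in period 3, so the across-period effect alone puts Ar higher.
For reference (kJ/mol): C 1086, Cl 1251, Ar 1521, Sb 831, Xe 1170.
So from lowest to highest: Sb < C < Xe < Cl < Ar.

Sb, C, Xe, Cl, Ar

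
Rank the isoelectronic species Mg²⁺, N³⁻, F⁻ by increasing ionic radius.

Mg²⁺ < F⁻ < N³⁻

All of these have 10 electrons, so size is governed by nuclear charge alone: the more protons, the stronger the pull on the same electron cloud, and the smaller the ion.
Nuclear charges: Mg²⁺ (Z=12), F⁻ (Z=9), N³⁻ (Z=7).
Smallest to largest: Mg²⁺ < F⁻ < N³⁻.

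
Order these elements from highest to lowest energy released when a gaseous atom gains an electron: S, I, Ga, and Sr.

I, S, Ga, Sr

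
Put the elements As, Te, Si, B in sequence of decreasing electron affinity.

Te, Si, As, B

B is in period 2, group 13; Si is in period 3, group 14; As is in period 4, group 15; Te is in period 5, group 16.
Adding an electron releases more energy for atoms nearer the top right (short of the noble gases).
These sit on a diagonal, where the across-period and down-group effects partly cancel.
As > B: period and group pull opposite ways; the across-period shift dominates (78 vs 27 kJ/mol).
Si > As: period and group pull opposite ways; the down-group shift dominates (134 vs 78 kJ/mol).
Te > Si: period and group pull opposite ways; the across-period shift dominates (190 vs 134 kJ/mol).
For reference (kJ/mol): B 27, Si 134, As 78, Te 190.
So from highest to lowest: Te > Si > As > B.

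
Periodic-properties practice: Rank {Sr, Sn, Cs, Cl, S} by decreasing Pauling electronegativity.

Cl > S > Sn > Sr > Cs

S is in period 3, group 16; Cl is in period 3, group 17; Sr is in period 5, group 2; Sn is in period 5, group 14; Cs is in period 6, group 1.
EN rises left→right (higher Z_eff, smaller atoms) and falls top→bottom (larger, more shielded atoms).
Here both period and group differ, so the two effects have to be weighed against each other.
Sr > Cs: relative to Cs, both the across-period and down-group shifts push Sr's electronegativity up.
Sn > Sr: Sn lies to the right of Sr in period 5, so the across-period effect alone puts Sn higher.
S > Sn: relative to Sn, both the across-period and down-group shifts push S's electronegativity up.
Cl > S: both are in period 3; the period trend gives Cl the larger value.
For reference (Pauling): S 2.58, Cl 3.16, Sr 0.95, Sn 1.96, Cs 0.79.
So from highest to lowest: Cl > S > Sn > Sr > Cs.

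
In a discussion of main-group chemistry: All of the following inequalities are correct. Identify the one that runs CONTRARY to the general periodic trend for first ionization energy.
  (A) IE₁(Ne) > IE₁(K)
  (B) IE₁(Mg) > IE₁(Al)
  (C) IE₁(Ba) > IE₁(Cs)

(B)

The general trend: first ionization energy increases across a period and decreases down a group.
(A) Ne (period 2, group 18) vs K (period 4, group 1): the stated order agrees with the simple trend.
(B) Mg (period 3, group 2) vs Al (period 3, group 13): the stated order contradicts the simple trend.
(C) Ba (period 6, group 2) vs Cs (period 6, group 1): the stated order agrees with the simple trend.
The exception is (B): Al's single 3p electron is easier to remove than one from Mg's filled 3s².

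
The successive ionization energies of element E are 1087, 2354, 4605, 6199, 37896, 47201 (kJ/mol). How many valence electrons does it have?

Look for the largest jump between consecutive ionization energies: IE5/IE4 ≈ 6.1, far larger than any earlier ratio.
That jump marks the point where a core electron is being removed. So the atom has 4 valence electrons.

4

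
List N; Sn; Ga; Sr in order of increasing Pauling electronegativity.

Sr, Ga, Sn, N

N is in period 2, group 15; Ga is in period 4, group 13; Sr is in period 5, group 2; Sn is in period 5, group 14.
EN rises left→right (higher Z_eff, smaller atoms) and falls top→bottom (larger, more shielded atoms).
These span different periods and groups, so the two trends combine.
Ga > Sr: relative to Sr, both the across-period and down-group shifts push Ga's electronegativity up.
Sn > Ga: the two effects oppose for this pair; the across-period effect wins (1.96 vs 1.81).
N > Sn: both effects reinforce here, so N is clearly the higher of the two.
Tabulated electronegativity (Pauling): N 3.04, Ga 1.81, Sr 0.95, Sn 1.96.
So from lowest to highest: Sr < Ga < Sn < N.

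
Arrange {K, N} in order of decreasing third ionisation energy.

The third ionization energy removes an electron from the +2 ion. For each element: K²⁺ is already 1 electron into the core; N²⁺ still has 3 valence electrons.
Usually core removal costs more than valence removal, but here the competition is close: a tightly held n=2 valence electron can cost more to remove than an n=3 core electron, so the actual values have to decide it.
The numbers (kJ/mol): K 4420, N 4578.
Putting it together, IE_3: K < N.

N > K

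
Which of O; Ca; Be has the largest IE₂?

O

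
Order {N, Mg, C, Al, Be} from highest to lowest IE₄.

Be > Al > Mg > N > C

After 3 electrons have been removed, what remains? N³⁺ still has 2 valence electrons; Mg³⁺ is already 1 electron into the core; C³⁺ still has 1 valence electron; Al³⁺ is the bare [Ne] core; Be³⁺ is already 1 electron into the core.
Pulling an electron out of a noble-gas core costs far more than removing a remaining valence electron, so Mg, Al and Be sit at the high end of IE_4.
Valence configurations: N³⁺ [He]2s², C³⁺ [He]2s¹.
Tabulated IE_4 (kJ/mol): N 7475, Mg 10543, C 6223, Al 11577, Be 21007.
So the fourth ionization energies run C < N < Mg < Al < Be.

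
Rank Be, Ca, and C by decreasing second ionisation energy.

IE_2 is the cost of taking one more electron from the +1 cation: Be⁺ still has 1 valence electron; Ca⁺ still has 1 valence electron; C⁺ still has 3 valence electrons.
All are still removing valence electrons, so compare the +1 ions as you would atoms: IE_2 generally rises across a period (higher Z_eff) and falls down a group (larger shell), subject to the usual subshell exceptions.
Valence configurations: Be⁺ [He]2s¹, Ca⁺ [Ar]4s¹, C⁺ [He]2s²2p¹.
The numbers (kJ/mol): Be 1757, Ca 1145, C 2353.
Hence IE_2: Ca < Be < C.

C, Be, Ca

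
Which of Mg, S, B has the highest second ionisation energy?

B

Consider each +1 ion: Mg⁺ still has 1 valence electron; S⁺ still has 5 valence electrons; B⁺ still has 2 valence electrons.
All are still removing valence electrons, so compare the +1 ions as you would atoms: IE_2 generally rises across a period (higher Z_eff) and falls down a group (larger shell), subject to the usual subshell exceptions.
Valence configurations: Mg⁺ [Ne]3s¹, S⁺ [Ne]3s²3p³, B⁺ [He]2s².
Approximate IE_2 values (kJ/mol): Mg 1451, S 2252, B 2427.
So the second ionization energies run Mg < S < B.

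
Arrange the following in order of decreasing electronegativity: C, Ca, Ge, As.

C is in period 2, group 14; Ca is in period 4, group 2; Ge is in period 4, group 14; As is in period 4, group 15.
Electronegativity increases across a period and decreases down a group, tracking effective nuclear charge and atomic size.
Here both period and group differ, so the two effects have to be weighed against each other.
Ge > Ca: both are in period 4; the period trend gives Ge the larger value.
As > Ge: both are in period 4; the period trend gives As the larger value.
C > As: period and group pull opposite ways; the down-group shift dominates (2.55 vs 2.18).
Tabulated electronegativity (Pauling): C 2.55, Ca 1.00, Ge 2.01, As 2.18.
So from highest to lowest: C > As > Ge > Ca.

C, As, Ge, Ca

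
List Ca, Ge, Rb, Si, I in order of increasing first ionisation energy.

Rb < Ca < Ge < Si < I

Si is in period 3, group 14; Ca is in period 4, group 2; Ge is in period 4, group 14; Rb is in period 5, group 1; I is in period 5, group 17.
First ionization energy rises across a period (greater Z_eff holds electrons more tightly) and falls down a group (valence electrons are farther from the nucleus).
Here both period and group differ, so the two effects have to be weighed against each other.
Ca > Rb: relative to Rb, both the across-period and down-group shifts push Ca's first ionization energy up.
Ge > Ca: both are in period 4; the period trend gives Ge the larger value.
Si > Ge: they share group 14; the group trend gives Si the larger value.
I > Si: the two effects oppose for this pair; the across-period effect wins (1008 vs 786 kJ/mol).
For reference (kJ/mol): Si 786, Ca 590, Ge 762, Rb 403, I 1008.
So from lowest to highest: Rb < Ca < Ge < Si < I.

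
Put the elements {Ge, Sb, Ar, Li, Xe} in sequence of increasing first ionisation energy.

Li < Ge < Sb < Xe < Ar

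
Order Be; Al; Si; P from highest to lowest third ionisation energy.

IE_3 is the cost of taking one more electron from the +2 cation: Be²⁺ is the bare [He] core; Al²⁺ still has 1 valence electron; Si²⁺ still has 2 valence electrons; P²⁺ still has 3 valence electrons.
Breaking into a closed-shell core is much more expensive than removing a leftover valence electron — Be has the largest IE_3 here.
Valence configurations: Al²⁺ [Ne]3s¹, Si²⁺ [Ne]3s², P²⁺ [Ne]3s²3p¹.
P²⁺ loses a lone 3p electron whereas Si²⁺ must break into a filled 3s² pair, so IE_3(Si) > IE_3(P) even though P has the higher nuclear charge.
Approximate IE_3 values (kJ/mol): Be 14849, Al 2745, Si 3232, P 2914.
So the third ionization energies run Al < P < Si < Be.

Be > Si > P > Al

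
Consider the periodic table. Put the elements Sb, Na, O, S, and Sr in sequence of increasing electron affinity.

Sr < Na < Sb < O < S

O is in period 2, group 16; Na is in period 3, group 1; S is in period 3, group 16; Sr is in period 5, group 2; Sb is in period 5, group 15.
Electron affinity generally becomes more exothermic across a period toward the halogens and less exothermic down a group.
Neither a single period nor a single group — weigh both effects.
Na > Sr: period and group pull opposite ways; the down-group shift dominates (53 vs 5 kJ/mol).
Sb > Na: period and group pull opposite ways; the across-period shift dominates (103 vs 53 kJ/mol).
O > Sb: both effects reinforce here, so O is clearly the higher of the two.
S > O: this pair runs against the simple trend — see the exception note.
Note the exception: S has a higher electron affinity than O, contrary to the simple trend — the compact 2p subshell of O repels the added electron more than S's larger 3p does.
For reference (kJ/mol): O 141, Na 53, S 200, Sr 5, Sb 103.
So from lowest to highest: Sr < Na < Sb < O < S.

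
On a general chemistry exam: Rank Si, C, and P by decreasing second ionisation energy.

C, P, Si

IE_2 is the cost of taking one more electron from the +1 cation: Si⁺ still has 3 valence electrons; C⁺ still has 3 valence electrons; P⁺ still has 4 valence electrons.
All are still removing valence electrons, so compare the +1 ions as you would atoms: IE_2 generally rises across a period (higher Z_eff) and falls down a group (larger shell), subject to the usual subshell exceptions.
Valence configurations: Si⁺ [Ne]3s²3p¹, C⁺ [He]2s²2p¹, P⁺ [Ne]3s²3p².
The numbers (kJ/mol): Si 1577, C 2353, P 1907.
So the second ionization energies run Si < P < C.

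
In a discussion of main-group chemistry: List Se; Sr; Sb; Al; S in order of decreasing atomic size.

Al is in period 3, group 13; S is in period 3, group 16; Se is in period 4, group 16; Sr is in period 5, group 2; Sb is in period 5, group 15.
Across a period the added protons contract the valence shell; down a group each new principal shell makes the atom larger.
Neither a single period nor a single group — weigh both effects.
Se > S: they share group 16; the group trend gives Se the larger value.
Al > Se: the two effects oppose for this pair; the across-period effect wins (126 vs 116 pm).
Sb > Al: period and group pull opposite ways; the down-group shift dominates (140 vs 126 pm).
Sr > Sb: both are in period 5; the period trend gives Sr the larger value.
Tabulated atomic radius (pm): Al 126, S 103, Se 116, Sr 185, Sb 140.
So from largest to smallest: Sr > Sb > Al > Se > S.

Sr, Sb, Al, Se, S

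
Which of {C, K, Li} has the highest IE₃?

Li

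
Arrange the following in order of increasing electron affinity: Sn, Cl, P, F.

P < Sn < F < Cl

F is in period 2, group 17; P is in period 3, group 15; Cl is in period 3, group 17; Sn is in period 5, group 14.
Adding an electron releases more energy for atoms nearer the top right (short of the noble gases).
Here both period and group differ, so the two effects have to be weighed against each other.
Sn > P: this pair runs against the simple trend — see the exception note.
F > Sn: relative to Sn, both the across-period and down-group shifts push F's electron affinity up.
Cl > F: this pair runs against the simple trend — see the exception note.
Note the exception: Sn has a higher electron affinity than P, contrary to the simple trend — adding an electron to P's half-filled np³ subshell costs electron-pairing energy.
Note the exception: Cl has a higher electron affinity than F, contrary to the simple trend — F's small 2p subshell makes the incoming electron feel strong e⁻–e⁻ repulsion, so Cl actually releases more energy on gaining an electron.
Approximate values (kJ/mol): F 328, P 72, Cl 349, Sn 107.
So from lowest to highest: P < Sn < F < Cl.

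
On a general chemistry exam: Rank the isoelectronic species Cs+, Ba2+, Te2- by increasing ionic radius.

Ba2+ < Cs+ < Te2-

All of these have 54 electrons, so size is governed by nuclear charge alone: the more protons, the stronger the pull on the same electron cloud, and the smaller the ion.
Nuclear charges: Ba2+ (Z=56), Cs+ (Z=55), Te2- (Z=52).
Smallest to largest: Ba2+ < Cs+ < Te2-.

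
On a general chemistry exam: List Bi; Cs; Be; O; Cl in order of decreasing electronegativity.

O > Cl > Bi > Be > Cs

Be is in period 2, group 2; O is in period 2, group 16; Cl is in period 3, group 17; Cs is in period 6, group 1; Bi is in period 6, group 15.
Electronegativity increases across a period and decreases down a group, tracking effective nuclear charge and atomic size.
These span different periods and groups, so the two trends combine.
Be > Cs: relative to Cs, both the across-period and down-group shifts push Be's electronegativity up.
Bi > Be: the two effects oppose for this pair; the across-period effect wins (2.02 vs 1.57).
Cl > Bi: relative to Bi, both the across-period and down-group shifts push Cl's electronegativity up.
O > Cl: period and group pull opposite ways; the down-group shift dominates (3.44 vs 3.16).
Approximate values (Pauling): Be 1.57, O 3.44, Cl 3.16, Cs 0.79, Bi 2.02.
So from highest to lowest: O > Cl > Bi > Be > Cs.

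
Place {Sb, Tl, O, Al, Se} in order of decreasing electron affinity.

O is in period 2, group 16; Al is in period 3, group 13; Se is in period 4, group 16; Sb is in period 5, group 15; Tl is in period 6, group 13.
Atoms with high Z_eff and room in the valence shell (especially the halogens) have the most exothermic electron affinities.
Here both period and group differ, so the two effects have to be weighed against each other.
Al > Tl: Al sits above Tl in group 13, so the down-group effect alone puts Al higher.
Sb > Al: period and group pull opposite ways; the across-period shift dominates (103 vs 42 kJ/mol).
O > Sb: both effects reinforce here, so O is clearly the higher of the two.
Se > O: this pair runs against the simple trend — see the exception note.
Note the exception: Se has a higher electron affinity than O, contrary to the simple trend — O's compact 2p subshell gives strong electron–electron repulsion on the added electron.
For reference (kJ/mol): O 141, Al 42, Se 195, Sb 103, Tl 19.
So from highest to lowest: Se > O > Sb > Al > Tl.

Se > O > Sb > Al > Tl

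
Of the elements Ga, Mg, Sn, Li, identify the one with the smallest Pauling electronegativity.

Li

Li is in period 2, group 1; Mg is in period 3, group 2; Ga is in period 4, group 13; Sn is in period 5, group 14.
Smaller atoms with higher effective nuclear charge are more electronegative.
A diagonal step moves right (one effect) and down (the opposite effect) at once.
Mg > Li: period and group pull opposite ways; the across-period shift dominates (1.31 vs 0.98).
Ga > Mg: the two effects oppose for this pair; the across-period effect wins (1.81 vs 1.31).
Sn > Ga: the two effects oppose for this pair; the across-period effect wins (1.96 vs 1.81).
For reference (Pauling): Li 0.98, Mg 1.31, Ga 1.81, Sn 1.96.
The smallest Pauling electronegativity among these belongs to Li.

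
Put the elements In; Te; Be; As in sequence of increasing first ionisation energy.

In < Te < Be < As

Be is in period 2, group 2; As is in period 4, group 15; In is in period 5, group 13; Te is in period 5, group 16.
First ionization energy rises across a period (greater Z_eff holds electrons more tightly) and falls down a group (valence electrons are farther from the nucleus).
These span different periods and groups, so the two trends combine.
Te > In: Te lies to the right of In in period 5, so the across-period effect alone puts Te higher.
Be > Te: the two effects oppose for this pair; the down-group effect wins (900 vs 869 kJ/mol).
As > Be: the two effects oppose for this pair; the across-period effect wins (947 vs 900 kJ/mol).
Approximate values (kJ/mol): Be 900, As 947, In 558, Te 869.
So from lowest to highest: In < Te < Be < As.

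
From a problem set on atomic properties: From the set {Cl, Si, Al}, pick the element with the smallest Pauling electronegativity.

Al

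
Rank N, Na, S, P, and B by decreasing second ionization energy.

After 1 electron has been removed, what remains? N⁺ still has 4 valence electrons; Na⁺ is the bare [Ne] core; S⁺ still has 5 valence electrons; P⁺ still has 4 valence electrons; B⁺ still has 2 valence electrons.
Core electrons are held far more tightly than valence electrons, so Na tops the IE_2 order.
Valence configurations: N⁺ [He]2s²2p², S⁺ [Ne]3s²3p³, P⁺ [Ne]3s²3p², B⁺ [He]2s².
Approximate IE_2 values (kJ/mol): N 2856, Na 4562, S 2252, P 1907, B 2427.
Overall IE_2 order: P < S < B < N < Na.

Na, N, B, S, P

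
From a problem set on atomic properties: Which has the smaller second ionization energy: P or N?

P

After 1 electron has been removed, what remains? P⁺ still has 4 valence electrons; N⁺ still has 4 valence electrons.
All are still removing valence electrons, so compare the +1 ions as you would atoms: IE_2 generally rises across a period (higher Z_eff) and falls down a group (larger shell), subject to the usual subshell exceptions.
Valence configurations: P⁺ [Ne]3s²3p², N⁺ [He]2s²2p².
Approximate IE_2 values (kJ/mol): P 1907, N 2856.
Hence IE_2: P < N.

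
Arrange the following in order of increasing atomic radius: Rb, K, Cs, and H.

H, K, Rb, Cs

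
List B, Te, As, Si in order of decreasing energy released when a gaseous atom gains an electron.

Te, Si, As, B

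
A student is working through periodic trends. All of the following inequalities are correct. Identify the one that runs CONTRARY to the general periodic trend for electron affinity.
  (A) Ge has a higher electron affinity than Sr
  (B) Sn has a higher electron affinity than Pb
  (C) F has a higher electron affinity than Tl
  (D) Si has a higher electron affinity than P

The general trend: electron affinity increases across a period and decreases down a group.
(A) Ge (period 4, group 14) vs Sr (period 5, group 2): the stated order agrees with the simple trend.
(B) Sn (period 5, group 14) vs Pb (period 6, group 14): the stated order agrees with the simple trend.
(C) F (period 2, group 17) vs Tl (period 6, group 13): the stated order agrees with the simple trend.
(D) Si (period 3, group 14) vs P (period 3, group 15): the stated order contradicts the simple trend.
The exception is (D): adding an electron to P's half-filled 3p³ is unfavourable, so Si (3p²) has the more exothermic EA.

(D)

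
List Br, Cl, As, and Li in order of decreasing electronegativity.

Li is in period 2, group 1; Cl is in period 3, group 17; As is in period 4, group 15; Br is in period 4, group 17.
EN rises left→right (higher Z_eff, smaller atoms) and falls top→bottom (larger, more shielded atoms).
These span different periods and groups, so the two trends combine.
As > Li: period and group pull opposite ways; the across-period shift dominates (2.18 vs 0.98).
Br > As: Br lies to the right of As in period 4, so the across-period effect alone puts Br higher.
Cl > Br: Cl sits above Br in group 17, so the down-group effect alone puts Cl higher.
Approximate values (Pauling): Li 0.98, Cl 3.16, As 2.18, Br 2.96.
So from highest to lowest: Cl > Br > As > Li.

Cl > Br > As > Li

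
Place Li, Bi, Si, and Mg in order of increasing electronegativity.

Li < Mg < Si < Bi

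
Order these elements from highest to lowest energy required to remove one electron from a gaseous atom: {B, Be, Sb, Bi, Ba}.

First ionization energy rises across a period (greater Z_eff holds electrons more tightly) and falls down a group (valence electrons are farther from the nucleus).
Here both period and group differ, so the two effects have to be weighed against each other.
Bi > Ba: both are in period 6; the period trend gives Bi the larger value.
B > Bi: period and group pull opposite ways; the down-group shift dominates (801 vs 703 kJ/mol).
Sb > B: the two effects oppose for this pair; the across-period effect wins (831 vs 801 kJ/mol).
Be > Sb: the two effects oppose for this pair; the down-group effect wins (900 vs 831 kJ/mol).
Note the exception: Be has a higher first ionization energy than B, contrary to the simple trend — removing B's lone 2p electron is easier than breaking Be's filled 2s².
For reference (kJ/mol): Be 900, B 801, Sb 831, Ba 503, Bi 703.
So from highest to lowest: Be > Sb > B > Bi > Ba.

Be, Sb, B, Bi, Ba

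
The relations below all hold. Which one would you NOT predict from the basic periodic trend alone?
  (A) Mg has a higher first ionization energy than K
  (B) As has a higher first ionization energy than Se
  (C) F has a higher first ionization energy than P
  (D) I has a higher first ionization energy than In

(B)

The general trend: first ionization energy increases across a period and decreases down a group.
(A) Mg (period 3, group 2) vs K (period 4, group 1): the stated order agrees with the simple trend.
(B) As (period 4, group 15) vs Se (period 4, group 16): the stated order contradicts the simple trend.
(C) F (period 2, group 17) vs P (period 3, group 15): the stated order agrees with the simple trend.
(D) I (period 5, group 17) vs In (period 5, group 13): the stated order agrees with the simple trend.
The exception is (B): Se (4p⁴) ionizes more easily than half-filled As (4p³).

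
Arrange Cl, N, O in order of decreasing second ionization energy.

O > N > Cl

The second ionization energy removes an electron from the +1 ion. For each element: Cl⁺ still has 6 valence electrons; N⁺ still has 4 valence electrons; O⁺ still has 5 valence electrons.
All are still removing valence electrons, so compare the +1 ions as you would atoms: IE_2 generally rises across a period (higher Z_eff) and falls down a group (larger shell), subject to the usual subshell exceptions.
Valence configurations: Cl⁺ [Ne]3s²3p⁴, N⁺ [He]2s²2p², O⁺ [He]2s²2p³.
Approximate IE_2 values (kJ/mol): Cl 2298, N 2856, O 3388.
Putting it together, IE_2: Cl < N < O.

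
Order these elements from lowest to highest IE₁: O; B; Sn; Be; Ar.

Be is in period 2, group 2; B is in period 2, group 13; O is in period 2, group 16; Ar is in period 3, group 18; Sn is in period 5, group 14.
First ionization energy rises across a period (greater Z_eff holds electrons more tightly) and falls down a group (valence electrons are farther from the nucleus).
These span different periods and groups, so the two trends combine.
B > Sn: period and group pull opposite ways; the down-group shift dominates (801 vs 709 kJ/mol).
Be > B: this pair runs against the simple trend — see the exception note.
O > Be: both are in period 2; the period trend gives O the larger value.
Ar > O: period and group pull opposite ways; the across-period shift dominates (1521 vs 1314 kJ/mol).
Note the exception: Be has a higher first ionization energy than B, contrary to the simple trend — removing B's lone 2p electron is easier than breaking Be's filled 2s².
For reference (kJ/mol): Be 900, B 801, O 1314, Ar 1521, Sn 709.
So from lowest to highest: Sn < B < Be < O < Ar.

Sn < B < Be < O < Ar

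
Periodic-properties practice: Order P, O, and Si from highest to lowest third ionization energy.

O, Si, P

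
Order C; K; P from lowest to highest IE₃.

P, K, C

Consider each +2 ion: C²⁺ still has 2 valence electrons; K²⁺ is already 1 electron into the core; P²⁺ still has 3 valence electrons.
Usually core removal costs more than valence removal, but here the competition is close: a tightly held n=2 valence electron can cost more to remove than an n=3 core electron, so the actual values have to decide it.
Valence configurations: C²⁺ [He]2s², P²⁺ [Ne]3s²3p¹.
Tabulated IE_3 (kJ/mol): C 4620, K 4420, P 2914.
Hence IE_3: P < K < C.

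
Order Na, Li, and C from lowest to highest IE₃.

After 2 electrons have been removed, what remains? Na²⁺ is already 1 electron into the core; Li²⁺ is already 1 electron into the core; C²⁺ still has 2 valence electrons.
Pulling an electron out of a noble-gas core costs far more than removing a remaining valence electron, so Na and Li sit at the high end of IE_3.
The numbers (kJ/mol): Na 6910, Li 11815, C 4620.
So the third ionization energies run C < Na < Li.

C < Na < Li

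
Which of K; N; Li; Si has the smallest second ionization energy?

Si

The second ionization energy removes an electron from the +1 ion. For each element: K⁺ is the bare [Ar] core; N⁺ still has 4 valence electrons; Li⁺ is the bare [He] core; Si⁺ still has 3 valence electrons.
Breaking into a closed-shell core is much more expensive than removing a leftover valence electron — K and Li have the largest IE_2 here.
Valence configurations: N⁺ [He]2s²2p², Si⁺ [Ne]3s²3p¹.
Approximate IE_2 values (kJ/mol): K 3052, N 2856, Li 7298, Si 1577.
Overall IE_2 order: Si < N < K < Li.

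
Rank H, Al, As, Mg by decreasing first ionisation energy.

H > As > Mg > Al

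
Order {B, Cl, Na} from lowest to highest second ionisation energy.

Cl < B < Na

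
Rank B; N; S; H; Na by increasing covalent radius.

H < N < B < S < Na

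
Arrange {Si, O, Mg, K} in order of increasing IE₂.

Mg < Si < K < O

After 1 electron has been removed, what remains? Si⁺ still has 3 valence electrons; O⁺ still has 5 valence electrons; Mg⁺ still has 1 valence electron; K⁺ is the bare [Ar] core.
Usually core removal costs more than valence removal, but here the competition is close: a tightly held n=2 valence electron can cost more to remove than an n=3 core electron, so the actual values have to decide it.
Valence configurations: Si⁺ [Ne]3s²3p¹, O⁺ [He]2s²2p³, Mg⁺ [Ne]3s¹.
The numbers (kJ/mol): Si 1577, O 3388, Mg 1451, K 3052.
Hence IE_2: Mg < Si < K < O.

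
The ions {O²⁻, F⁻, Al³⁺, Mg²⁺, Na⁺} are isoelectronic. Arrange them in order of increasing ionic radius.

Al³⁺ < Mg²⁺ < Na⁺ < F⁻ < O²⁻

All of these have 10 electrons, so size is governed by nuclear charge alone: the more protons, the stronger the pull on the same electron cloud, and the smaller the ion.
Nuclear charges: Al³⁺ (Z=13), Mg²⁺ (Z=12), Na⁺ (Z=11), F⁻ (Z=9), O²⁻ (Z=8).
Smallest to largest: Al³⁺ < Mg²⁺ < Na⁺ < F⁻ < O²⁻.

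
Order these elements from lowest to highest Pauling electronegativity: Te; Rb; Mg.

Rb < Mg < Te

EN rises left→right (higher Z_eff, smaller atoms) and falls top→bottom (larger, more shielded atoms).
Here both period and group differ, so the two effects have to be weighed against each other.
Mg > Rb: relative to Rb, both the across-period and down-group shifts push Mg's electronegativity up.
Te > Mg: period and group pull opposite ways; the across-period shift dominates (2.10 vs 1.31).
Tabulated electronegativity (Pauling): Mg 1.31, Rb 0.82, Te 2.10.
So from lowest to highest: Rb < Mg < Te.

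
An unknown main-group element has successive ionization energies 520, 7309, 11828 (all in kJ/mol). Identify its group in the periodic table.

Look for the largest jump between consecutive ionization energies: IE2/IE1 ≈ 14.1, far larger than any earlier ratio.
That jump marks the point where a core electron is being removed. So the atom has 1 valence electron.
A main-group element with 1 valence electron is in group 1.

Group 1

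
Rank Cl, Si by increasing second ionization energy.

Si < Cl

The second ionization energy removes an electron from the +1 ion. For each element: Cl⁺ still has 6 valence electrons; Si⁺ still has 3 valence electrons.
All are still removing valence electrons, so compare the +1 ions as you would atoms: IE_2 generally rises across a period (higher Z_eff) and falls down a group (larger shell), subject to the usual subshell exceptions.
Valence configurations: Cl⁺ [Ne]3s²3p⁴, Si⁺ [Ne]3s²3p¹.
The numbers (kJ/mol): Cl 2298, Si 1577.
Overall IE_2 order: Si < Cl.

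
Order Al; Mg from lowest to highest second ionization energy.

Mg < Al

The second ionization energy removes an electron from the +1 ion. For each element: Al⁺ still has 2 valence electrons; Mg⁺ still has 1 valence electron.
All are still removing valence electrons, so compare the +1 ions as you would atoms: IE_2 generally rises across a period (higher Z_eff) and falls down a group (larger shell), subject to the usual subshell exceptions.
Valence configurations: Al⁺ [Ne]3s², Mg⁺ [Ne]3s¹.
The numbers (kJ/mol): Al 1817, Mg 1451.
Putting it together, IE_2: Mg < Al.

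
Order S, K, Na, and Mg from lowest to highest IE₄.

S < K < Na < Mg

After 3 electrons have been removed, what remains? S³⁺ still has 3 valence electrons; K³⁺ is already 2 electrons into the core; Na³⁺ is already 2 electrons into the core; Mg³⁺ is already 1 electron into the core.
Core electrons are held far more tightly than valence electrons, so K, Na and Mg top the IE_4 order.
Approximate IE_4 values (kJ/mol): S 4556, K 5877, Na 9543, Mg 10543.
Putting it together, IE_4: S < K < Na < Mg.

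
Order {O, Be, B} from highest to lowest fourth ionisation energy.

IE_4 is the cost of taking one more electron from the +3 cation: O³⁺ still has 3 valence electrons; Be³⁺ is already 1 electron into the core; B³⁺ is the bare [He] core.
Core electrons are held far more tightly than valence electrons, so Be and B top the IE_4 order.
Tabulated IE_4 (kJ/mol): O 7469, Be 21007, B 25026.
Hence IE_4: O < Be < B.

B > Be > O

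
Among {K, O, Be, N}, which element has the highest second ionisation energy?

IE_2 is the cost of taking one more electron from the +1 cation: K⁺ is the bare [Ar] core; O⁺ still has 5 valence electrons; Be⁺ still has 1 valence electron; N⁺ still has 4 valence electrons.
Usually core removal costs more than valence removal, but here the competition is close: a tightly held n=2 valence electron can cost more to remove than an n=3 core electron, so the actual values have to decide it.
Valence configurations: O⁺ [He]2s²2p³, Be⁺ [He]2s¹, N⁺ [He]2s²2p².
Approximate IE_2 values (kJ/mol): K 3052, O 3388, Be 1757, N 2856.
So the second ionization energies run Be < N < K < O.

O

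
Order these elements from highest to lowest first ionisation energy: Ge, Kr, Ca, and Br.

Ca is in period 4, group 2; Ge is in period 4, group 14; Br is in period 4, group 17; Kr is in period 4, group 18.
Across a period the outer electron is held more tightly (higher IE₁); down a group it sits in a higher shell, more shielded, and comes off more easily.
All lie in period 4, so first ionization energy increases left to right.
So from highest to lowest: Kr > Br > Ge > Ca.

Kr, Br, Ge, Ca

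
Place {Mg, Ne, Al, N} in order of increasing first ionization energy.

N is in period 2, group 15; Ne is in period 2, group 18; Mg is in period 3, group 2; Al is in period 3, group 13.
IE₁ increases left→right with effective nuclear charge and decreases top→bottom as the valence shell moves farther out.
Here both period and group differ, so the two effects have to be weighed against each other.
Mg > Al: this pair runs against the simple trend — see the exception note.
N > Mg: both effects reinforce here, so N is clearly the higher of the two.
Ne > N: Ne lies to the right of N in period 2, so the across-period effect alone puts Ne higher.
Note the exception: Mg has a higher first ionization energy than Al, contrary to the simple trend — Al's single 3p electron is easier to remove than one from Mg's filled 3s².
Tabulated first ionization energy (kJ/mol): N 1402, Ne 2081, Mg 738, Al 578.
So from lowest to highest: Al < Mg < N < Ne.

Al, Mg, N, Ne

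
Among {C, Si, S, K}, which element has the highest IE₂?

K

IE_2 is the cost of taking one more electron from the +1 cation: C⁺ still has 3 valence electrons; Si⁺ still has 3 valence electrons; S⁺ still has 5 valence electrons; K⁺ is the bare [Ar] core.
Core electrons are held far more tightly than valence electrons, so K tops the IE_2 order.
Valence configurations: C⁺ [He]2s²2p¹, Si⁺ [Ne]3s²3p¹, S⁺ [Ne]3s²3p³.
Tabulated IE_2 (kJ/mol): C 2353, Si 1577, S 2252, K 3052.
Hence IE_2: Si < S < C < K.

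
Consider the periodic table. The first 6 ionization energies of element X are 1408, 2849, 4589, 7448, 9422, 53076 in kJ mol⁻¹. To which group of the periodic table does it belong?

Group 15

Look for the largest jump between consecutive ionization energies: IE6/IE5 ≈ 5.6, far larger than any earlier ratio.
That jump marks the point where a core electron is being removed. So the atom has 5 valence electrons.
A main-group element with 5 valence electrons is in group 15.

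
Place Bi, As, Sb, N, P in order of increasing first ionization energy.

Bi, Sb, As, P, N

IE₁ increases left→right with effective nuclear charge and decreases top→bottom as the valence shell moves farther out.
All are in group 15, so first ionization energy increases up the group.
So from lowest to highest: Bi < Sb < As < P < N.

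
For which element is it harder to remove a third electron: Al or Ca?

Consider each +2 ion: Al²⁺ still has 1 valence electron; Ca²⁺ is the bare [Ar] core.
Breaking into a closed-shell core is much more expensive than removing a leftover valence electron — Ca has the largest IE_3 here.
Tabulated IE_3 (kJ/mol): Al 2745, Ca 4912.
Hence IE_3: Al < Ca.

Ca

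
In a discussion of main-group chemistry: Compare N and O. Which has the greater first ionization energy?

N is in period 2, group 15; O is in period 2, group 16.
Across a period the outer electron is held more tightly (higher IE₁); down a group it sits in a higher shell, more shielded, and comes off more easily.
All lie in period 2; the across-period trend (first ionization energy increases left to right) applies, with the exception below.
Note the exception: N has a higher first ionization energy than O, contrary to the simple trend — pairing an electron in O's 2p⁴ costs repulsion energy, so O ionizes more easily than half-filled N (2p³).
Approximate values (kJ/mol): N 1402, O 1314.
So N has the greater first ionization energy (N > O).

N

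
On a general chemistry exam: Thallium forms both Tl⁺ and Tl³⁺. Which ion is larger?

Both ions have Z = 81 protons, but Tl³⁺ has lost more electrons, so its remaining electrons feel a larger effective nuclear charge per electron and are pulled in more tightly.
Higher positive charge → smaller ion, so Tl⁺ > Tl³⁺.

Tl⁺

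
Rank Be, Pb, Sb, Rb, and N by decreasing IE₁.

Be is in period 2, group 2; N is in period 2, group 15; Rb is in period 5, group 1; Sb is in period 5, group 15; Pb is in period 6, group 14.
Across a period the outer electron is held more tightly (higher IE₁); down a group it sits in a higher shell, more shielded, and comes off more easily.
Neither a single period nor a single group — weigh both effects.
Pb > Rb: the two effects oppose for this pair; the across-period effect wins (716 vs 403 kJ/mol).
Sb > Pb: relative to Pb, both the across-period and down-group shifts push Sb's first ionization energy up.
Be > Sb: the two effects oppose for this pair; the down-group effect wins (900 vs 831 kJ/mol).
N > Be: N lies to the right of Be in period 2, so the across-period effect alone puts N higher.
Approximate values (kJ/mol): Be 900, N 1402, Rb 403, Sb 831, Pb 716.
So from highest to lowest: N > Be > Sb > Pb > Rb.

N, Be, Sb, Pb, Rb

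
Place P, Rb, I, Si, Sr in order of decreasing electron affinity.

I > Si > P > Rb > Sr

EA tends to increase across a period and decrease down a group, though the pattern is less regular than for IE or radius.
Here both period and group differ, so the two effects have to be weighed against each other.
Rb > Sr: this pair runs against the simple trend — see the exception note.
P > Rb: both effects reinforce here, so P is clearly the higher of the two.
Si > P: this pair runs against the simple trend — see the exception note.
I > Si: period and group pull opposite ways; the across-period shift dominates (295 vs 134 kJ/mol).
Note the exception: Rb has a higher electron affinity than Sr, contrary to the simple trend — adding an electron to Sr (ns²) has to open a new, higher-energy np subshell, which is unfavourable.
Note the exception: Si has a higher electron affinity than P, contrary to the simple trend — adding an electron to P's half-filled 3p³ is unfavourable, so Si (3p²) has the more exothermic EA.
For reference (kJ/mol): Si 134, P 72, Rb 47, Sr 5, I 295.
So from highest to lowest: I > Si > P > Rb > Sr.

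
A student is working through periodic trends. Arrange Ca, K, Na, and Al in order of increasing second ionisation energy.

Ca, Al, K, Na

The second ionization energy removes an electron from the +1 ion. For each element: Ca⁺ still has 1 valence electron; K⁺ is the bare [Ar] core; Na⁺ is the bare [Ne] core; Al⁺ still has 2 valence electrons.
Breaking into a closed-shell core is much more expensive than removing a leftover valence electron — K and Na have the largest IE_2 here.
Valence configurations: Ca⁺ [Ar]4s¹, Al⁺ [Ne]3s².
Tabulated IE_2 (kJ/mol): Ca 1145, K 3052, Na 4562, Al 1817.
Overall IE_2 order: Ca < Al < K < Na.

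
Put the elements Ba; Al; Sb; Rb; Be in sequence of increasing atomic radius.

Be, Al, Sb, Ba, Rb

Atomic radius shrinks across a period as nuclear charge pulls the same shell inward, and grows down a group as new shells are added.
These span different periods and groups, so the two trends combine.
Al > Be: period and group pull opposite ways; the down-group shift dominates (126 vs 102 pm).
Sb > Al: the two effects oppose for this pair; the down-group effect wins (140 vs 126 pm).
Ba > Sb: both effects reinforce here, so Ba is clearly the larger of the two.
Rb > Ba: the two effects oppose for this pair; the across-period effect wins (210 vs 196 pm).
Tabulated atomic radius (pm): Be 102, Al 126, Rb 210, Sb 140, Ba 196.
So from smallest to largest: Be < Al < Sb < Ba < Rb.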